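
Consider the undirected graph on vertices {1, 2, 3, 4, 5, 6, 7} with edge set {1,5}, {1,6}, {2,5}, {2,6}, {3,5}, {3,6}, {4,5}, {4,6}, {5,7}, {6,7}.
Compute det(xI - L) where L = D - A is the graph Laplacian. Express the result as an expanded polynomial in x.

With the vertex order [1, 2, 3, 4, 5, 6, 7], the degrees are [2, 2, 2, 2, 5, 5, 2], giving D = diag(2, 2, 2, 2, 5, 5, 2) and L = D - A. The eigenvalues of L are [0, 2, 2, 2, 2, 5, 7]; the characteristic polynomial is the product of (x - lambda_i), which multiplies out to x^7 - 20x^6 + 155x^5 - 600x^4 + 1240x^3 - 1312x^2 + 560x. The constant term is 0 because L is singular (the all-ones vector lies in its kernel). There is one zero in the spectrum, matching the 1 component. By the matrix-tree theorem the graph has (1/7) * product of the nonzero eigenvalues = 80 spanning trees.

x^7 - 20x^6 + 155x^5 - 600x^4 + 1240x^3 - 1312x^2 + 560x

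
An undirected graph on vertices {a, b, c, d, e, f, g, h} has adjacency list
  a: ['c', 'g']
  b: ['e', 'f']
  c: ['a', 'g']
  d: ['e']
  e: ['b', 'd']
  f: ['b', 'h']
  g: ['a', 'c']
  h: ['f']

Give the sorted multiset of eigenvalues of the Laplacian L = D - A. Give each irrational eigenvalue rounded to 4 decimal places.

[0, 0, 0.3820, 1.3820, 2.6180, 3, 3, 3.6180]

With the vertex order [a, b, c, d, e, f, g, h], the degrees are [2, 2, 2, 1, 2, 2, 2, 1], giving D = diag(2, 2, 2, 1, 2, 2, 2, 1) and L = D - A. L is symmetric positive semidefinite, so every eigenvalue is real and nonnegative. The 2 zero eigenvalues correspond to the 2 connected components. There are 2 zeros in the spectrum, matching the 2 components. The eigenvalues sum to 14, which equals trace(L) = 2|E|.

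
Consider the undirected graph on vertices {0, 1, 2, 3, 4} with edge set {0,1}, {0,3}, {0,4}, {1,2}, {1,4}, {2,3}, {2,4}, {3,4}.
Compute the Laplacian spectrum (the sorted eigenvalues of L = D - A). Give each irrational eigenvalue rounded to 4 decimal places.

[0, 3, 3, 5, 5]

With the vertex order [0, 1, 2, 3, 4], the degrees are [3, 3, 3, 3, 4], giving D = diag(3, 3, 3, 3, 4) and L = D - A. L is symmetric positive semidefinite, so every eigenvalue is real and nonnegative. The single zero eigenvalue shows the graph is connected. There is one zero in the spectrum, matching the 1 component. The eigenvalues sum to 16, which equals trace(L) = 2|E|.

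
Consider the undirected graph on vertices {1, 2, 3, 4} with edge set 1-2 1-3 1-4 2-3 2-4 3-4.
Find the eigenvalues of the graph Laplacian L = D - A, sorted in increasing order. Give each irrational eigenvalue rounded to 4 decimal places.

With the vertex order [1, 2, 3, 4], the degrees are [3, 3, 3, 3], giving D = diag(3, 3, 3, 3) and L = D - A. L is symmetric positive semidefinite, so every eigenvalue is real and nonnegative. The eigenvalues sum to 12, which equals trace(L) = 2|E|.

[0, 4, 4, 4]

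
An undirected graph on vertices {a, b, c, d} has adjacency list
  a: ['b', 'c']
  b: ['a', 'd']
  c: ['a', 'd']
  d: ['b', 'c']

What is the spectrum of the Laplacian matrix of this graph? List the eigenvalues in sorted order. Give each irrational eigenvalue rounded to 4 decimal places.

[0, 2, 2, 4]

Each diagonal entry of L is the vertex degree and each off-diagonal entry is -1 where an edge is present, 0 otherwise; in the order [a, b, c, d] the diagonal is [2, 2, 2, 2]. Diagonalising L (or applying a numerical eigensolver to the 4x4 matrix) gives the spectrum above. The single zero eigenvalue shows the graph is connected. The eigenvalues sum to 8, which equals trace(L) = 2|E|.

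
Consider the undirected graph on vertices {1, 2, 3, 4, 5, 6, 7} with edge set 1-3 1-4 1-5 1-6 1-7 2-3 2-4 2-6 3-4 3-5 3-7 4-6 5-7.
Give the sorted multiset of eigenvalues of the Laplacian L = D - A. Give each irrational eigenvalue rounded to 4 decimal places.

[0, 1.5858, 3.5858, 4, 4.4142, 6, 6.4142]

Each diagonal entry of L is the vertex degree and each off-diagonal entry is -1 where an edge is present, 0 otherwise; in the order [1, 2, 3, 4, 5, 6, 7] the diagonal is [5, 3, 5, 4, 3, 3, 3]. Since every row of L sums to 0, the all-ones vector is in the kernel and 0 is an eigenvalue. The eigenvalues sum to 26, which equals trace(L) = 2|E|.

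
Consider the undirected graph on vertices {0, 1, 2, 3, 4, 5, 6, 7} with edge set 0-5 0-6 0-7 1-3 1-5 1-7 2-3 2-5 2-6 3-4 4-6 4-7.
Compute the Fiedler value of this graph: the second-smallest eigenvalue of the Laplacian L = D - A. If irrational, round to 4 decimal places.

2

Each diagonal entry of L is the vertex degree and each off-diagonal entry is -1 where an edge is present, 0 otherwise; in the order [0, 1, 2, 3, 4, 5, 6, 7] the diagonal is [3, 3, 3, 3, 3, 3, 3, 3]. The sorted Laplacian eigenvalues are [0, 2, 2, 2, 4, 4, 4, 6]; the algebraic connectivity is the second entry, 2. By the matrix-tree theorem the graph has (1/8) * product of the nonzero eigenvalues = 384 spanning trees. There is one zero in the spectrum, matching the 1 component.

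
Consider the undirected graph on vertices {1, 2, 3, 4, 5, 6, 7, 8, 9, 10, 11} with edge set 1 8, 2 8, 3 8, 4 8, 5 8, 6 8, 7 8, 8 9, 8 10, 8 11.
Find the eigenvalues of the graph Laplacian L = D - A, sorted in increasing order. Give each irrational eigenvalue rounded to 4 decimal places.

[0, 1, 1, 1, 1, 1, 1, 1, 1, 1, 11]

With the vertex order [1, 2, 3, 4, 5, 6, 7, 8, 9, 10, 11], the degrees are [1, 1, 1, 1, 1, 1, 1, 10, 1, 1, 1], giving D = diag(1, 1, 1, 1, 1, 1, 1, 10, 1, 1, 1) and L = D - A. L is symmetric positive semidefinite, so every eigenvalue is real and nonnegative. The largest eigenvalue, 11, is at most the vertex count 11. There is one zero in the spectrum, matching the 1 component.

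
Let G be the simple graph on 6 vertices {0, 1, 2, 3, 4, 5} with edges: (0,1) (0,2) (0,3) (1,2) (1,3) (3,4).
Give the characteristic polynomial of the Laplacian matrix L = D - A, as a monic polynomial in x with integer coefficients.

Each diagonal entry of L is the vertex degree and each off-diagonal entry is -1 where an edge is present, 0 otherwise; in the order [0, 1, 2, 3, 4, 5] the diagonal is [3, 3, 2, 3, 1, 0]. L has integer entries, so p(x) = det(xI - L) has integer coefficients. Expanding the determinant yields x^6 - 12x^5 + 50x^4 - 82x^3 + 40x^2. The coefficient of x^5 equals -trace(L) = -12, matching the sum of degrees. The largest eigenvalue, 4.4812, is at most the vertex count 6. There are 2 zeros in the spectrum, matching the 2 components.

x^6 - 12x^5 + 50x^4 - 82x^3 + 40x^2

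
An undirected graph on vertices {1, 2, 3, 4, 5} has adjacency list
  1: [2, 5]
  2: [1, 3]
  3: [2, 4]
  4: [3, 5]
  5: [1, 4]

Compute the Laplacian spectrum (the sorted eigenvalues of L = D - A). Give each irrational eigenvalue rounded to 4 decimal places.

Each diagonal entry of L is the vertex degree and each off-diagonal entry is -1 where an edge is present, 0 otherwise; in the order [1, 2, 3, 4, 5] the diagonal is [2, 2, 2, 2, 2]. L is symmetric positive semidefinite, so every eigenvalue is real and nonnegative. The single zero eigenvalue shows the graph is connected. The largest eigenvalue, 3.6180, is at most the vertex count 5.

[0, 1.3820, 1.3820, 3.6180, 3.6180]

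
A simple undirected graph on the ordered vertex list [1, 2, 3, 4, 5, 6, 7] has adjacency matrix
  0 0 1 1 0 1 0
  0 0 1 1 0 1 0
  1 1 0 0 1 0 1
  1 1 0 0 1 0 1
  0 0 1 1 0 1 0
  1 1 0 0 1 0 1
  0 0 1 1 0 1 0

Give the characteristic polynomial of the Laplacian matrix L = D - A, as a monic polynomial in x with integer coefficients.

x^7 - 24x^6 + 234x^5 - 1192x^4 + 3357x^3 - 4968x^2 + 3024x

Each diagonal entry of L is the vertex degree and each off-diagonal entry is -1 where an edge is present, 0 otherwise; in the order [1, 2, 3, 4, 5, 6, 7] the diagonal is [3, 3, 4, 4, 3, 4, 3]. L has integer entries, so p(x) = det(xI - L) has integer coefficients. Expanding the determinant yields x^7 - 24x^6 + 234x^5 - 1192x^4 + 3357x^3 - 4968x^2 + 3024x. The coefficient of x^6 equals -trace(L) = -24, matching the sum of degrees. There is one zero in the spectrum, matching the 1 component. The eigenvalues sum to 24, which equals trace(L) = 2|E|.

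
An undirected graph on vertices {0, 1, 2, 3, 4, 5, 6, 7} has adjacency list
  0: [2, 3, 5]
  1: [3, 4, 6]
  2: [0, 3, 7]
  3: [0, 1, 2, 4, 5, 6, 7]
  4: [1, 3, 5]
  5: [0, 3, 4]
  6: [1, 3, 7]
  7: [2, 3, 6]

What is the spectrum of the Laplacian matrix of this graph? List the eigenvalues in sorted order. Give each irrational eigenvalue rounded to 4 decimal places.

Each diagonal entry of L is the vertex degree and each off-diagonal entry is -1 where an edge is present, 0 otherwise; in the order [0, 1, 2, 3, 4, 5, 6, 7] the diagonal is [3, 3, 3, 7, 3, 3, 3, 3]. L is symmetric positive semidefinite, so every eigenvalue is real and nonnegative. The eigenvalues sum to 28, which equals trace(L) = 2|E|.

[0, 1.7530, 1.7530, 3.4450, 3.4450, 4.8019, 4.8019, 8]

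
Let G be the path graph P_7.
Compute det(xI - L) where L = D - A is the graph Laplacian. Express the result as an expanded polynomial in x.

x^7 - 12x^6 + 55x^5 - 120x^4 + 126x^3 - 56x^2 + 7x

The graph has 7 vertices and degree multiset [2, 2, 2, 2, 2, 1, 1]; D is the diagonal matrix of degrees and L = D - A. L has integer entries, so p(x) = det(xI - L) has integer coefficients. Expanding the determinant yields x^7 - 12x^6 + 55x^5 - 120x^4 + 126x^3 - 56x^2 + 7x. The constant term is 0 because L is singular (the all-ones vector lies in its kernel). By the matrix-tree theorem the graph has (1/7) * product of the nonzero eigenvalues = 1 spanning tree.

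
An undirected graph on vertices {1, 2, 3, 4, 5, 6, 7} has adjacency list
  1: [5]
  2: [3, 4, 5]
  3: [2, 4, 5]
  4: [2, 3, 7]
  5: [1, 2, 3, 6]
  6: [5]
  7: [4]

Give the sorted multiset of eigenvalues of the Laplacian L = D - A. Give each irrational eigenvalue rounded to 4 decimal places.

[0, 0.5140, 1, 1.3364, 3.8360, 4, 5.3136]

Each diagonal entry of L is the vertex degree and each off-diagonal entry is -1 where an edge is present, 0 otherwise; in the order [1, 2, 3, 4, 5, 6, 7] the diagonal is [1, 3, 3, 3, 4, 1, 1]. Diagonalising L (or applying a numerical eigensolver to the 7x7 matrix) gives the spectrum above. The eigenvalues sum to 16, which equals trace(L) = 2|E|.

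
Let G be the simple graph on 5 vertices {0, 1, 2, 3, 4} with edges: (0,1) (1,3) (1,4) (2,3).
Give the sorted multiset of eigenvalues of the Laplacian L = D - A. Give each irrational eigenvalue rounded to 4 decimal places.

[0, 0.5188, 1, 2.3111, 4.1701]

Each diagonal entry of L is the vertex degree and each off-diagonal entry is -1 where an edge is present, 0 otherwise; in the order [0, 1, 2, 3, 4] the diagonal is [1, 3, 1, 2, 1]. L is symmetric positive semidefinite, so every eigenvalue is real and nonnegative. The largest eigenvalue, 4.1701, is at most the vertex count 5.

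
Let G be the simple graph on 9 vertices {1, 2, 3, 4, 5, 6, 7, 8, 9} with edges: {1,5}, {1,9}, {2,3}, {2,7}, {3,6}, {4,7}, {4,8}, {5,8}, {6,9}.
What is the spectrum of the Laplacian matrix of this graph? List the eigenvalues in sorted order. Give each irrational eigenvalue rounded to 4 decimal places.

Each diagonal entry of L is the vertex degree and each off-diagonal entry is -1 where an edge is present, 0 otherwise; in the order [1, 2, 3, 4, 5, 6, 7, 8, 9] the diagonal is [2, 2, 2, 2, 2, 2, 2, 2, 2]. The multiplicity of 0 as a Laplacian eigenvalue equals the number of connected components.

[0, 0.4679, 0.4679, 1.6527, 1.6527, 3, 3, 3.8794, 3.8794]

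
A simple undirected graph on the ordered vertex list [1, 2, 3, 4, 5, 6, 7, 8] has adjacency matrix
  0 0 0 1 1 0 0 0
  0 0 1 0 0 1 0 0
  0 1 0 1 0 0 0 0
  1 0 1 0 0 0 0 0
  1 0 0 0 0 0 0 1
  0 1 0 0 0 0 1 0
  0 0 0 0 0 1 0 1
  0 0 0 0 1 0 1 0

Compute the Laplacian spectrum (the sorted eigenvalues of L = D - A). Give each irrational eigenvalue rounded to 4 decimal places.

[0, 0.5858, 0.5858, 2, 2, 3.4142, 3.4142, 4]

With the vertex order [1, 2, 3, 4, 5, 6, 7, 8], the degrees are [2, 2, 2, 2, 2, 2, 2, 2], giving D = diag(2, 2, 2, 2, 2, 2, 2, 2) and L = D - A. Diagonalising L (or applying a numerical eigensolver to the 8x8 matrix) gives the spectrum above. The single zero eigenvalue shows the graph is connected. The largest eigenvalue, 4, is at most the vertex count 8.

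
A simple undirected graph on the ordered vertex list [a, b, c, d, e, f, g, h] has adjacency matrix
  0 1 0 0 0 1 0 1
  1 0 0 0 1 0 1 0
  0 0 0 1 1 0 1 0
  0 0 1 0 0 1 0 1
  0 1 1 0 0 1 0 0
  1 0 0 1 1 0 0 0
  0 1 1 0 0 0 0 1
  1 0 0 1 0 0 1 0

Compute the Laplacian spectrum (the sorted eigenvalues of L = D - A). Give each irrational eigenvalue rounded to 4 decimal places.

[0, 2, 2, 2, 4, 4, 4, 6]

Reading degrees in the order [a, b, c, d, e, f, g, h] gives [3, 3, 3, 3, 3, 3, 3, 3]; set D = diag(3, 3, 3, 3, 3, 3, 3, 3) and form L = D - A. Diagonalising L (or applying a numerical eigensolver to the 8x8 matrix) gives the spectrum above. The single zero eigenvalue shows the graph is connected. By the matrix-tree theorem the graph has (1/8) * product of the nonzero eigenvalues = 384 spanning trees.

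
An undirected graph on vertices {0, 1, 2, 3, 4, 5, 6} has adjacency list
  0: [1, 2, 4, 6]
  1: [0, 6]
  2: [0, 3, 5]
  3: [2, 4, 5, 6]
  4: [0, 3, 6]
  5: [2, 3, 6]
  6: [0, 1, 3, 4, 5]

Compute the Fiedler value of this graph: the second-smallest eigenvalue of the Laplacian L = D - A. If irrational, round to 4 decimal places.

Each diagonal entry of L is the vertex degree and each off-diagonal entry is -1 where an edge is present, 0 otherwise; in the order [0, 1, 2, 3, 4, 5, 6] the diagonal is [4, 2, 3, 4, 3, 3, 5]. The smallest Laplacian eigenvalue is always 0. The next one, lambda_2 = 1.6239, measures how hard the graph is to disconnect: larger values mean better connectivity. By the matrix-tree theorem the graph has (1/7) * product of the nonzero eigenvalues = 324 spanning trees.

1.6239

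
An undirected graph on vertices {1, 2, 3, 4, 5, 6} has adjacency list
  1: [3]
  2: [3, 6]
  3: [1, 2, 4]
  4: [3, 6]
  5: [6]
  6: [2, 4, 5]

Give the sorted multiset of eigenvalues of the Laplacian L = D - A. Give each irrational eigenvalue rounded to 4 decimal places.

Reading degrees in the order [1, 2, 3, 4, 5, 6] gives [1, 2, 3, 2, 1, 3]; set D = diag(1, 2, 3, 2, 1, 3) and form L = D - A. Since every row of L sums to 0, the all-ones vector is in the kernel and 0 is an eigenvalue. The eigenvalues sum to 12, which equals trace(L) = 2|E|.

[0, 0.5858, 1.2679, 2, 3.4142, 4.7321]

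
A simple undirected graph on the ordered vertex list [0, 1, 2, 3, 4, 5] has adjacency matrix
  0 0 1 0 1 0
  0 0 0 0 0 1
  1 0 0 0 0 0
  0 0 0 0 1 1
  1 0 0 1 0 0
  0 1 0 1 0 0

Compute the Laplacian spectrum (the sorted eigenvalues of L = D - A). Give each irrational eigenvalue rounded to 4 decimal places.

Reading degrees in the order [0, 1, 2, 3, 4, 5] gives [2, 1, 1, 2, 2, 2]; set D = diag(2, 1, 1, 2, 2, 2) and form L = D - A. L is symmetric positive semidefinite, so every eigenvalue is real and nonnegative. The single zero eigenvalue shows the graph is connected.

[0, 0.2679, 1, 2, 3, 3.7321]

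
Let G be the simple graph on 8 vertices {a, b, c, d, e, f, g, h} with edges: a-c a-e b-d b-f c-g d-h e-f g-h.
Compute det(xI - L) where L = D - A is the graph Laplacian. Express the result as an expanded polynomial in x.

x^8 - 16x^7 + 104x^6 - 352x^5 + 660x^4 - 672x^3 + 336x^2 - 64x

With the vertex order [a, b, c, d, e, f, g, h], the degrees are [2, 2, 2, 2, 2, 2, 2, 2], giving D = diag(2, 2, 2, 2, 2, 2, 2, 2) and L = D - A. L has integer entries, so p(x) = det(xI - L) has integer coefficients. Expanding the determinant yields x^8 - 16x^7 + 104x^6 - 352x^5 + 660x^4 - 672x^3 + 336x^2 - 64x. The coefficient of x^7 equals -trace(L) = -16, matching the sum of degrees.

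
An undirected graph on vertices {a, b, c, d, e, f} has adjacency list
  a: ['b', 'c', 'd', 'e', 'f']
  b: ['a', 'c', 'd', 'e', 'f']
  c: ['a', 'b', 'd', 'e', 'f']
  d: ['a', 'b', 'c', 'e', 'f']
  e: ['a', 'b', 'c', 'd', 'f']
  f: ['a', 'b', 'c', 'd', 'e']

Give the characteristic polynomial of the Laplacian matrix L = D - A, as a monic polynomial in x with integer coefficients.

x^6 - 30x^5 + 360x^4 - 2160x^3 + 6480x^2 - 7776x

Each diagonal entry of L is the vertex degree and each off-diagonal entry is -1 where an edge is present, 0 otherwise; in the order [a, b, c, d, e, f] the diagonal is [5, 5, 5, 5, 5, 5]. L has integer entries, so p(x) = det(xI - L) has integer coefficients. Expanding the determinant yields x^6 - 30x^5 + 360x^4 - 2160x^3 + 6480x^2 - 7776x. The coefficient of x^5 equals -trace(L) = -30, matching the sum of degrees. There is one zero in the spectrum, matching the 1 component. By the matrix-tree theorem the graph has (1/6) * product of the nonzero eigenvalues = 1296 spanning trees.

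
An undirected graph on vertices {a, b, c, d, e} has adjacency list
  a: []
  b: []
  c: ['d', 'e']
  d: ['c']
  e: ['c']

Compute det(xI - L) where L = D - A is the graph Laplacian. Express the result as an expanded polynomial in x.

x^5 - 4x^4 + 3x^3

With the vertex order [a, b, c, d, e], the degrees are [0, 0, 2, 1, 1], giving D = diag(0, 0, 2, 1, 1) and L = D - A. L has integer entries, so p(x) = det(xI - L) has integer coefficients. Expanding the determinant yields x^5 - 4x^4 + 3x^3. The constant term is 0 because L is singular (the all-ones vector lies in its kernel). The eigenvalues sum to 4, which equals trace(L) = 2|E|.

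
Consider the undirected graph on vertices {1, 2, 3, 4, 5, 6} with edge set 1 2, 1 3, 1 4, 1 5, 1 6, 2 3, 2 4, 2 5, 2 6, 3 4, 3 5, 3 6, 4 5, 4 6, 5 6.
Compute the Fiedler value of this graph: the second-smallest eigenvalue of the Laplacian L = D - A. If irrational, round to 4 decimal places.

Reading degrees in the order [1, 2, 3, 4, 5, 6] gives [5, 5, 5, 5, 5, 5]; set D = diag(5, 5, 5, 5, 5, 5) and form L = D - A. The smallest Laplacian eigenvalue is always 0. The next one, lambda_2 = 6, measures how hard the graph is to disconnect: larger values mean better connectivity. The eigenvalues sum to 30, which equals trace(L) = 2|E|.

6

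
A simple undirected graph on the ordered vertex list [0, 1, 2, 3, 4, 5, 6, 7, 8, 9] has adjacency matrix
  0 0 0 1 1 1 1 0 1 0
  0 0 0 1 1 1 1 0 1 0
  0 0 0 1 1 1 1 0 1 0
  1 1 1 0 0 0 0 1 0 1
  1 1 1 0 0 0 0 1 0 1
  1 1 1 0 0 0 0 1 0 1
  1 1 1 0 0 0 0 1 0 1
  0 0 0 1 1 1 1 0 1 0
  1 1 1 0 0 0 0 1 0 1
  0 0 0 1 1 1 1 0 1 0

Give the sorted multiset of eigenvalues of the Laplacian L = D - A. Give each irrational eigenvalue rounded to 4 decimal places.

[0, 5, 5, 5, 5, 5, 5, 5, 5, 10]

Reading degrees in the order [0, 1, 2, 3, 4, 5, 6, 7, 8, 9] gives [5, 5, 5, 5, 5, 5, 5, 5, 5, 5]; set D = diag(5, 5, 5, 5, 5, 5, 5, 5, 5, 5) and form L = D - A. Since every row of L sums to 0, the all-ones vector is in the kernel and 0 is an eigenvalue.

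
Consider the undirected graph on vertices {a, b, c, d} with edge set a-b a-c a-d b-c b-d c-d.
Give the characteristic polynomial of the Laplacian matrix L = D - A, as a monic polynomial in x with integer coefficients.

With the vertex order [a, b, c, d], the degrees are [3, 3, 3, 3], giving D = diag(3, 3, 3, 3) and L = D - A. L has integer entries, so p(x) = det(xI - L) has integer coefficients. Expanding the determinant yields x^4 - 12x^3 + 48x^2 - 64x. Since p(0) = det(-L) = 0, x divides p(x). The eigenvalues sum to 12, which equals trace(L) = 2|E|. There is one zero in the spectrum, matching the 1 component.

x^4 - 12x^3 + 48x^2 - 64x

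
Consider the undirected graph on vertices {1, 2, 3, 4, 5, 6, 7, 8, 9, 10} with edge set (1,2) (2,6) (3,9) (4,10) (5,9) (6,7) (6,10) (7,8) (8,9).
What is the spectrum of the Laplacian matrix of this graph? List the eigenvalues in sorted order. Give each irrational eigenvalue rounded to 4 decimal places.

Each diagonal entry of L is the vertex degree and each off-diagonal entry is -1 where an edge is present, 0 otherwise; in the order [1, 2, 3, 4, 5, 6, 7, 8, 9, 10] the diagonal is [1, 2, 1, 1, 1, 3, 2, 2, 3, 2]. The multiplicity of 0 as a Laplacian eigenvalue equals the number of connected components. The single zero eigenvalue shows the graph is connected. The largest eigenvalue, 4.4812, is at most the vertex count 10.

[0, 0.1392, 0.3820, 0.8299, 1, 1.7459, 2.6180, 2.6889, 4.1149, 4.4812]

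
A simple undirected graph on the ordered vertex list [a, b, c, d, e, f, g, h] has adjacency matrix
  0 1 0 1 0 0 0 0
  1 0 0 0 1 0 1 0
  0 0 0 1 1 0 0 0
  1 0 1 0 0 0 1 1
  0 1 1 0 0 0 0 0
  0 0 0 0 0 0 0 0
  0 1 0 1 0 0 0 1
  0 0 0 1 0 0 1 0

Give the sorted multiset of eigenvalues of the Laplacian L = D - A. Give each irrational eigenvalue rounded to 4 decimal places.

Reading degrees in the order [a, b, c, d, e, f, g, h] gives [2, 3, 2, 4, 2, 0, 3, 2]; set D = diag(2, 3, 2, 4, 2, 0, 3, 2) and form L = D - A. The multiplicity of 0 as a Laplacian eigenvalue equals the number of connected components. The 2 zero eigenvalues correspond to the 2 connected components. The eigenvalues sum to 18, which equals trace(L) = 2|E|. The largest eigenvalue, 5.3799, is at most the vertex count 8.

[0, 0, 1.0798, 1.5858, 2.2490, 3.2914, 4.4142, 5.3799]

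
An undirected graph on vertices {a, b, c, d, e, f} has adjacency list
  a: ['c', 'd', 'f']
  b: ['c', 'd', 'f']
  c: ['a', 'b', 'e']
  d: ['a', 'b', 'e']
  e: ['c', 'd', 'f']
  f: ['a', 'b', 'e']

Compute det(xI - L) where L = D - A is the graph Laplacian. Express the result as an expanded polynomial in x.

Each diagonal entry of L is the vertex degree and each off-diagonal entry is -1 where an edge is present, 0 otherwise; in the order [a, b, c, d, e, f] the diagonal is [3, 3, 3, 3, 3, 3]. L has integer entries, so p(x) = det(xI - L) has integer coefficients. Expanding the determinant yields x^6 - 18x^5 + 126x^4 - 432x^3 + 729x^2 - 486x. Since p(0) = det(-L) = 0, x divides p(x).

x^6 - 18x^5 + 126x^4 - 432x^3 + 729x^2 - 486x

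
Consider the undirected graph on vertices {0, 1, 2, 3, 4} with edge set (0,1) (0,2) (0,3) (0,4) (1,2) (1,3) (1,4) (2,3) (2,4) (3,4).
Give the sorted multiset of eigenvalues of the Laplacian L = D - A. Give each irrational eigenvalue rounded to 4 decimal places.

Reading degrees in the order [0, 1, 2, 3, 4] gives [4, 4, 4, 4, 4]; set D = diag(4, 4, 4, 4, 4) and form L = D - A. Diagonalising L (or applying a numerical eigensolver to the 5x5 matrix) gives the spectrum above. There is one zero in the spectrum, matching the 1 component. The largest eigenvalue, 5, is at most the vertex count 5.

[0, 5, 5, 5, 5]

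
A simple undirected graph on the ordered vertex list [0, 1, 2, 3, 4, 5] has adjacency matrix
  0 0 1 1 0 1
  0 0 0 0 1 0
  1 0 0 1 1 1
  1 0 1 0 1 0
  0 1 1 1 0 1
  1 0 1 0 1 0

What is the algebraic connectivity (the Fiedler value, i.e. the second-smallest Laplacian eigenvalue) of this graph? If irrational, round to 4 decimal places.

With the vertex order [0, 1, 2, 3, 4, 5], the degrees are [3, 1, 4, 3, 4, 3], giving D = diag(3, 1, 4, 3, 4, 3) and L = D - A. The smallest Laplacian eigenvalue is always 0. The next one, lambda_2 = 0.9139, measures how hard the graph is to disconnect: larger values mean better connectivity. The largest eigenvalue, 5.5141, is at most the vertex count 6.

0.9139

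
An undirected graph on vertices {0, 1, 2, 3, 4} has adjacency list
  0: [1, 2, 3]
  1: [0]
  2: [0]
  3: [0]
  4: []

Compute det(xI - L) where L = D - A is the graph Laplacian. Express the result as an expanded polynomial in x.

With the vertex order [0, 1, 2, 3, 4], the degrees are [3, 1, 1, 1, 0], giving D = diag(3, 1, 1, 1, 0) and L = D - A. L has integer entries, so p(x) = det(xI - L) has integer coefficients. Expanding the determinant yields x^5 - 6x^4 + 9x^3 - 4x^2. The coefficient of x^4 equals -trace(L) = -6, matching the sum of degrees. There are 2 zeros in the spectrum, matching the 2 components. The eigenvalues sum to 6, which equals trace(L) = 2|E|.

x^5 - 6x^4 + 9x^3 - 4x^2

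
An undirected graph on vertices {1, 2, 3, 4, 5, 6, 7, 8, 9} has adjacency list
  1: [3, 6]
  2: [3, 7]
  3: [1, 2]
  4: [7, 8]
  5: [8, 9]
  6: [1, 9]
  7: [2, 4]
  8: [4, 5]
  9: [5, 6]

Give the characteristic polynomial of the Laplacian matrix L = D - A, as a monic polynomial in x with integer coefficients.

Each diagonal entry of L is the vertex degree and each off-diagonal entry is -1 where an edge is present, 0 otherwise; in the order [1, 2, 3, 4, 5, 6, 7, 8, 9] the diagonal is [2, 2, 2, 2, 2, 2, 2, 2, 2]. Computing det(xI - L) by cofactor expansion (or equivalently via sum-over-permutations) gives x^9 - 18x^8 + 135x^7 - 546x^6 + 1287x^5 - 1782x^4 + 1386x^3 - 540x^2 + 81x. The coefficient of x^8 equals -trace(L) = -18, matching the sum of degrees. The largest eigenvalue, 3.8794, is at most the vertex count 9.

x^9 - 18x^8 + 135x^7 - 546x^6 + 1287x^5 - 1782x^4 + 1386x^3 - 540x^2 + 81x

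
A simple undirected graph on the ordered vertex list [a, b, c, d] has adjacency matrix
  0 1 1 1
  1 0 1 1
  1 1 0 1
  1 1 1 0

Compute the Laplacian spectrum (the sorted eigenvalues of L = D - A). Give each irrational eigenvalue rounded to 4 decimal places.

[0, 4, 4, 4]

With the vertex order [a, b, c, d], the degrees are [3, 3, 3, 3], giving D = diag(3, 3, 3, 3) and L = D - A. L is symmetric positive semidefinite, so every eigenvalue is real and nonnegative. There is one zero in the spectrum, matching the 1 component. By the matrix-tree theorem the graph has (1/4) * product of the nonzero eigenvalues = 16 spanning trees.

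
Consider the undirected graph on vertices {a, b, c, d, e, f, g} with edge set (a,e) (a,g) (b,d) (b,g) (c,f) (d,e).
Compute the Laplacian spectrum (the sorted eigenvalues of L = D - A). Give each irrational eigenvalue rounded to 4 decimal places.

[0, 0, 1.3820, 1.3820, 2, 3.6180, 3.6180]

Each diagonal entry of L is the vertex degree and each off-diagonal entry is -1 where an edge is present, 0 otherwise; in the order [a, b, c, d, e, f, g] the diagonal is [2, 2, 1, 2, 2, 1, 2]. Since every row of L sums to 0, the all-ones vector is in the kernel and 0 is an eigenvalue. The 2 zero eigenvalues correspond to the 2 connected components. The largest eigenvalue, 3.6180, is at most the vertex count 7.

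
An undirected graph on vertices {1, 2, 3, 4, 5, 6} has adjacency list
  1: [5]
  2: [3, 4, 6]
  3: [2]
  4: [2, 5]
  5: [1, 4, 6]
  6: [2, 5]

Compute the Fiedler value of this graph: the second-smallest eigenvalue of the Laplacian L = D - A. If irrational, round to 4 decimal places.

Reading degrees in the order [1, 2, 3, 4, 5, 6] gives [1, 3, 1, 2, 3, 2]; set D = diag(1, 3, 1, 2, 3, 2) and form L = D - A. The sorted Laplacian eigenvalues are [0, 0.5858, 1.2679, 2, 3.4142, 4.7321]; the algebraic connectivity is the second entry, 0.5858. The largest eigenvalue, 4.7321, is at most the vertex count 6.

0.5858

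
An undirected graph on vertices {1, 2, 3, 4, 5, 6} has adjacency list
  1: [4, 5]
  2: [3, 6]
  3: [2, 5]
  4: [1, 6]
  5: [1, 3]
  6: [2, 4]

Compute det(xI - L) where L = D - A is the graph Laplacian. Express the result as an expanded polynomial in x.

x^6 - 12x^5 + 54x^4 - 112x^3 + 105x^2 - 36x

Reading degrees in the order [1, 2, 3, 4, 5, 6] gives [2, 2, 2, 2, 2, 2]; set D = diag(2, 2, 2, 2, 2, 2) and form L = D - A. Computing det(xI - L) by cofactor expansion (or equivalently via sum-over-permutations) gives x^6 - 12x^5 + 54x^4 - 112x^3 + 105x^2 - 36x. The constant term is 0 because L is singular (the all-ones vector lies in its kernel). The eigenvalues sum to 12, which equals trace(L) = 2|E|.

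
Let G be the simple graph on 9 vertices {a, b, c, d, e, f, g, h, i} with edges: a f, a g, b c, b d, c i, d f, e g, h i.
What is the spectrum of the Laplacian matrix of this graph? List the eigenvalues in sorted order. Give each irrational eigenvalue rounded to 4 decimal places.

[0, 0.1206, 0.4679, 1, 1.6527, 2.3473, 3, 3.5321, 3.8794]

Each diagonal entry of L is the vertex degree and each off-diagonal entry is -1 where an edge is present, 0 otherwise; in the order [a, b, c, d, e, f, g, h, i] the diagonal is [2, 2, 2, 2, 1, 2, 2, 1, 2]. L is symmetric positive semidefinite, so every eigenvalue is real and nonnegative. The single zero eigenvalue shows the graph is connected.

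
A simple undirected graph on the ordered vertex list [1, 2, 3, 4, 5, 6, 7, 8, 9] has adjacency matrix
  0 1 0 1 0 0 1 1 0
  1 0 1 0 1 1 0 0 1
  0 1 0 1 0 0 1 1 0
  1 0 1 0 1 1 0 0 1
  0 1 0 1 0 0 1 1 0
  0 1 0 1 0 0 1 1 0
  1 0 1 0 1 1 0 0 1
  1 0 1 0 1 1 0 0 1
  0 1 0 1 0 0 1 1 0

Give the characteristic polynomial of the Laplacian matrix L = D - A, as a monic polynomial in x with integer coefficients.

Reading degrees in the order [1, 2, 3, 4, 5, 6, 7, 8, 9] gives [4, 5, 4, 5, 4, 4, 5, 5, 4]; set D = diag(4, 5, 4, 5, 4, 4, 5, 5, 4) and form L = D - A. L has integer entries, so p(x) = det(xI - L) has integer coefficients. Expanding the determinant yields x^9 - 40x^8 + 690x^7 - 6720x^6 + 40485x^5 - 154704x^4 + 366560x^3 - 492800x^2 + 288000x. The coefficient of x^8 equals -trace(L) = -40, matching the sum of degrees. The largest eigenvalue, 9, is at most the vertex count 9. There is one zero in the spectrum, matching the 1 component.

x^9 - 40x^8 + 690x^7 - 6720x^6 + 40485x^5 - 154704x^4 + 366560x^3 - 492800x^2 + 288000x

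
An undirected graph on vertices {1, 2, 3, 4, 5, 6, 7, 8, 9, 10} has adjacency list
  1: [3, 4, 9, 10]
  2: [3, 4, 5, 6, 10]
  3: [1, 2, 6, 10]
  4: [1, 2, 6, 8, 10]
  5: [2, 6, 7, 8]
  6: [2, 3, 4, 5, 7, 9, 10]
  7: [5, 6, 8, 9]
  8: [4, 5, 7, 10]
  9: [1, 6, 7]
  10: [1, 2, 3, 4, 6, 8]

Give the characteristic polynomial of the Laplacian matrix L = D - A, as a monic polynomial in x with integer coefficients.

Reading degrees in the order [1, 2, 3, 4, 5, 6, 7, 8, 9, 10] gives [4, 5, 4, 5, 4, 7, 4, 4, 3, 6]; set D = diag(4, 5, 4, 5, 4, 7, 4, 4, 3, 6) and form L = D - A. Computing det(xI - L) by cofactor expansion (or equivalently via sum-over-permutations) gives x^10 - 46x^9 + 923x^8 - 10594x^7 + 76577x^6 - 361090x^5 + 1109314x^4 - 2138062x^3 + 2342711x^2 - 1110630x. Since p(0) = det(-L) = 0, x divides p(x).

x^10 - 46x^9 + 923x^8 - 10594x^7 + 76577x^6 - 361090x^5 + 1109314x^4 - 2138062x^3 + 2342711x^2 - 1110630x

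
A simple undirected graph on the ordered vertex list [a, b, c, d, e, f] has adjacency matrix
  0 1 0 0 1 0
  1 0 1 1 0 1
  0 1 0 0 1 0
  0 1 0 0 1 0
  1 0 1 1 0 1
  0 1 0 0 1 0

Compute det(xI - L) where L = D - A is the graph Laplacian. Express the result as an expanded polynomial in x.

Reading degrees in the order [a, b, c, d, e, f] gives [2, 4, 2, 2, 4, 2]; set D = diag(2, 4, 2, 2, 4, 2) and form L = D - A. Computing det(xI - L) by cofactor expansion (or equivalently via sum-over-permutations) gives x^6 - 16x^5 + 96x^4 - 272x^3 + 368x^2 - 192x. The coefficient of x^5 equals -trace(L) = -16, matching the sum of degrees. There is one zero in the spectrum, matching the 1 component.

x^6 - 16x^5 + 96x^4 - 272x^3 + 368x^2 - 192x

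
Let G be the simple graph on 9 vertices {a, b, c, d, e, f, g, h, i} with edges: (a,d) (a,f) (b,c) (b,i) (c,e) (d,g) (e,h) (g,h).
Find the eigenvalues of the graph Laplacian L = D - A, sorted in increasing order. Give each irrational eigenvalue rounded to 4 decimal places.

[0, 0.1206, 0.4679, 1, 1.6527, 2.3473, 3, 3.5321, 3.8794]

With the vertex order [a, b, c, d, e, f, g, h, i], the degrees are [2, 2, 2, 2, 2, 1, 2, 2, 1], giving D = diag(2, 2, 2, 2, 2, 1, 2, 2, 1) and L = D - A. The multiplicity of 0 as a Laplacian eigenvalue equals the number of connected components. The single zero eigenvalue shows the graph is connected. By the matrix-tree theorem the graph has (1/9) * product of the nonzero eigenvalues = 1 spanning tree.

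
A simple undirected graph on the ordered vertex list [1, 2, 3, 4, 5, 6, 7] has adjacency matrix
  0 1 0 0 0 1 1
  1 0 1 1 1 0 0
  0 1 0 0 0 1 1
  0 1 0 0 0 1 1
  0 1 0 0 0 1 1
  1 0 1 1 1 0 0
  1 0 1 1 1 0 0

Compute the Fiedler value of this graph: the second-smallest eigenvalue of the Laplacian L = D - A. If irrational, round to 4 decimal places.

3

Each diagonal entry of L is the vertex degree and each off-diagonal entry is -1 where an edge is present, 0 otherwise; in the order [1, 2, 3, 4, 5, 6, 7] the diagonal is [3, 4, 3, 3, 3, 4, 4]. The sorted Laplacian eigenvalues are [0, 3, 3, 3, 4, 4, 7]; the algebraic connectivity is the second entry, 3. By the matrix-tree theorem the graph has (1/7) * product of the nonzero eigenvalues = 432 spanning trees.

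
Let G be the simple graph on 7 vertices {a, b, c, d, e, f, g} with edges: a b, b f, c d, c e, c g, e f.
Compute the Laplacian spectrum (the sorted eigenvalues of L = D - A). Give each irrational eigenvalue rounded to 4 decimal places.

[0, 0.2254, 1, 1, 2.1859, 3.3604, 4.2283]

Reading degrees in the order [a, b, c, d, e, f, g] gives [1, 2, 3, 1, 2, 2, 1]; set D = diag(1, 2, 3, 1, 2, 2, 1) and form L = D - A. The multiplicity of 0 as a Laplacian eigenvalue equals the number of connected components. The single zero eigenvalue shows the graph is connected.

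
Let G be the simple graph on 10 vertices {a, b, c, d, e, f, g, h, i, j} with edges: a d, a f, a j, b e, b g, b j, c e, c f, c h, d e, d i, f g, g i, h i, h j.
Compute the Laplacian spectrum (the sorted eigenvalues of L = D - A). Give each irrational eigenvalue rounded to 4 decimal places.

[0, 2, 2, 2, 2, 2, 5, 5, 5, 5]

With the vertex order [a, b, c, d, e, f, g, h, i, j], the degrees are [3, 3, 3, 3, 3, 3, 3, 3, 3, 3], giving D = diag(3, 3, 3, 3, 3, 3, 3, 3, 3, 3) and L = D - A. L is symmetric positive semidefinite, so every eigenvalue is real and nonnegative. The largest eigenvalue, 5, is at most the vertex count 10.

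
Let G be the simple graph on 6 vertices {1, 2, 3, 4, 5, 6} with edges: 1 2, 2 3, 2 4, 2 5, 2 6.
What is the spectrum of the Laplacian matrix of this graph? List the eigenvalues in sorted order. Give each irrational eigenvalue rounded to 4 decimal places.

With the vertex order [1, 2, 3, 4, 5, 6], the degrees are [1, 5, 1, 1, 1, 1], giving D = diag(1, 5, 1, 1, 1, 1) and L = D - A. Since every row of L sums to 0, the all-ones vector is in the kernel and 0 is an eigenvalue. The single zero eigenvalue shows the graph is connected. The eigenvalues sum to 10, which equals trace(L) = 2|E|.

[0, 1, 1, 1, 1, 6]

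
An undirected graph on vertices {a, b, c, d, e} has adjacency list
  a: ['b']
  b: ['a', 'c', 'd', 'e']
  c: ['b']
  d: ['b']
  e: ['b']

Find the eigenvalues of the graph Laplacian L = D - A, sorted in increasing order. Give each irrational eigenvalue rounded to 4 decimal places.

Each diagonal entry of L is the vertex degree and each off-diagonal entry is -1 where an edge is present, 0 otherwise; in the order [a, b, c, d, e] the diagonal is [1, 4, 1, 1, 1]. Diagonalising L (or applying a numerical eigensolver to the 5x5 matrix) gives the spectrum above. The largest eigenvalue, 5, is at most the vertex count 5.

[0, 1, 1, 1, 5]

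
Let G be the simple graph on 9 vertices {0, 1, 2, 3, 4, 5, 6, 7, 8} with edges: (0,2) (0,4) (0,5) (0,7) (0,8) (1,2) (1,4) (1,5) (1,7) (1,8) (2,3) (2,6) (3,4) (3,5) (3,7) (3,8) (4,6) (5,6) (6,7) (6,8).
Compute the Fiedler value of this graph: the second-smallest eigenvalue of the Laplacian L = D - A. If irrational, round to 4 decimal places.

Each diagonal entry of L is the vertex degree and each off-diagonal entry is -1 where an edge is present, 0 otherwise; in the order [0, 1, 2, 3, 4, 5, 6, 7, 8] the diagonal is [5, 5, 4, 5, 4, 4, 5, 4, 4]. The smallest Laplacian eigenvalue is always 0. The next one, lambda_2 = 4, measures how hard the graph is to disconnect: larger values mean better connectivity.

4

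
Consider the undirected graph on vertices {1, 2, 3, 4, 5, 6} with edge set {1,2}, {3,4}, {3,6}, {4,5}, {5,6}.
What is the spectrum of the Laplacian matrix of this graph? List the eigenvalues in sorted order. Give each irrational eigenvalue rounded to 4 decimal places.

[0, 0, 2, 2, 2, 4]

Reading degrees in the order [1, 2, 3, 4, 5, 6] gives [1, 1, 2, 2, 2, 2]; set D = diag(1, 1, 2, 2, 2, 2) and form L = D - A. Diagonalising L (or applying a numerical eigensolver to the 6x6 matrix) gives the spectrum above. The 2 zero eigenvalues correspond to the 2 connected components. The largest eigenvalue, 4, is at most the vertex count 6. The eigenvalues sum to 10, which equals trace(L) = 2|E|.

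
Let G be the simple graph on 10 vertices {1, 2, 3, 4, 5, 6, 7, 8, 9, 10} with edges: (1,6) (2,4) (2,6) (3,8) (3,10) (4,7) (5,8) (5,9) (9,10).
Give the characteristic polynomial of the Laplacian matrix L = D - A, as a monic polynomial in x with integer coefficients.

With the vertex order [1, 2, 3, 4, 5, 6, 7, 8, 9, 10], the degrees are [1, 2, 2, 2, 2, 2, 1, 2, 2, 2], giving D = diag(1, 2, 2, 2, 2, 2, 1, 2, 2, 2) and L = D - A. L has integer entries, so p(x) = det(xI - L) has integer coefficients. Expanding the determinant yields x^10 - 18x^9 + 136x^8 - 560x^7 + 1365x^6 - 2000x^5 + 1700x^4 - 750x^3 + 125x^2. The coefficient of x^9 equals -trace(L) = -18, matching the sum of degrees. The eigenvalues sum to 18, which equals trace(L) = 2|E|.

x^10 - 18x^9 + 136x^8 - 560x^7 + 1365x^6 - 2000x^5 + 1700x^4 - 750x^3 + 125x^2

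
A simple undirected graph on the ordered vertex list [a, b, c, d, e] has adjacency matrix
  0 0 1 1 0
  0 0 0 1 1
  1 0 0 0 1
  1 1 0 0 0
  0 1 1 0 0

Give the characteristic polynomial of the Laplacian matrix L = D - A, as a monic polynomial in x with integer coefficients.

x^5 - 10x^4 + 35x^3 - 50x^2 + 25x

Reading degrees in the order [a, b, c, d, e] gives [2, 2, 2, 2, 2]; set D = diag(2, 2, 2, 2, 2) and form L = D - A. Computing det(xI - L) by cofactor expansion (or equivalently via sum-over-permutations) gives x^5 - 10x^4 + 35x^3 - 50x^2 + 25x. The coefficient of x^4 equals -trace(L) = -10, matching the sum of degrees. The largest eigenvalue, 3.6180, is at most the vertex count 5. By the matrix-tree theorem the graph has (1/5) * product of the nonzero eigenvalues = 5 spanning trees.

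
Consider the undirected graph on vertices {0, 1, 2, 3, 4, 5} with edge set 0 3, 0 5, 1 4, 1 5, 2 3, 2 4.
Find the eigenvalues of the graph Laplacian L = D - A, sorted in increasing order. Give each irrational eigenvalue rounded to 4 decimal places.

[0, 1, 1, 3, 3, 4]

Each diagonal entry of L is the vertex degree and each off-diagonal entry is -1 where an edge is present, 0 otherwise; in the order [0, 1, 2, 3, 4, 5] the diagonal is [2, 2, 2, 2, 2, 2]. Diagonalising L (or applying a numerical eigensolver to the 6x6 matrix) gives the spectrum above. There is one zero in the spectrum, matching the 1 component.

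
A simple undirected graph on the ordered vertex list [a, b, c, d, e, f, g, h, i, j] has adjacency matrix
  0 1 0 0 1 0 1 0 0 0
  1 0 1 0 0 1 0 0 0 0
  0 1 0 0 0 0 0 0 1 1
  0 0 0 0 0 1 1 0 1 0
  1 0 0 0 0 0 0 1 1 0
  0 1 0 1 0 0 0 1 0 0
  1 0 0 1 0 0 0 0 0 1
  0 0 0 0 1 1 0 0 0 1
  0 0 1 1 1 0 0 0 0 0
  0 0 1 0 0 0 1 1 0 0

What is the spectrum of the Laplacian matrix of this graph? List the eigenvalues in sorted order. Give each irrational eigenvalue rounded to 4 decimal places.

[0, 2, 2, 2, 2, 2, 5, 5, 5, 5]

Reading degrees in the order [a, b, c, d, e, f, g, h, i, j] gives [3, 3, 3, 3, 3, 3, 3, 3, 3, 3]; set D = diag(3, 3, 3, 3, 3, 3, 3, 3, 3, 3) and form L = D - A. Since every row of L sums to 0, the all-ones vector is in the kernel and 0 is an eigenvalue. The single zero eigenvalue shows the graph is connected. By the matrix-tree theorem the graph has (1/10) * product of the nonzero eigenvalues = 2000 spanning trees. The eigenvalues sum to 30, which equals trace(L) = 2|E|.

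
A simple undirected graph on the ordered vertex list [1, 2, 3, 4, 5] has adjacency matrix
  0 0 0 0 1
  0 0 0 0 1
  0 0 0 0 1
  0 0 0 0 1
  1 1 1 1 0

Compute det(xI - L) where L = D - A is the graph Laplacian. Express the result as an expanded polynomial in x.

With the vertex order [1, 2, 3, 4, 5], the degrees are [1, 1, 1, 1, 4], giving D = diag(1, 1, 1, 1, 4) and L = D - A. L has integer entries, so p(x) = det(xI - L) has integer coefficients. Expanding the determinant yields x^5 - 8x^4 + 18x^3 - 16x^2 + 5x. The coefficient of x^4 equals -trace(L) = -8, matching the sum of degrees. There is one zero in the spectrum, matching the 1 component. The eigenvalues sum to 8, which equals trace(L) = 2|E|.

x^5 - 8x^4 + 18x^3 - 16x^2 + 5x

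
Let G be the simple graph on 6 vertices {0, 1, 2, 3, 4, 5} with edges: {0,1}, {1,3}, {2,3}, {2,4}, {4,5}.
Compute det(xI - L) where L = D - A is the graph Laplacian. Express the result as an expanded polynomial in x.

x^6 - 10x^5 + 36x^4 - 56x^3 + 35x^2 - 6x

Reading degrees in the order [0, 1, 2, 3, 4, 5] gives [1, 2, 2, 2, 2, 1]; set D = diag(1, 2, 2, 2, 2, 1) and form L = D - A. L has integer entries, so p(x) = det(xI - L) has integer coefficients. Expanding the determinant yields x^6 - 10x^5 + 36x^4 - 56x^3 + 35x^2 - 6x. Since p(0) = det(-L) = 0, x divides p(x). There is one zero in the spectrum, matching the 1 component. The largest eigenvalue, 3.7321, is at most the vertex count 6.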